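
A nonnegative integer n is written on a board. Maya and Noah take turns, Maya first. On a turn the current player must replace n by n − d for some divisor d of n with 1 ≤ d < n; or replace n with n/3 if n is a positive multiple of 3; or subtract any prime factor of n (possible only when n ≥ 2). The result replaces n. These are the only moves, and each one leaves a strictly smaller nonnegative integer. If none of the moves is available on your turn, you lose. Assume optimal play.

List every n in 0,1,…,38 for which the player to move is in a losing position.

0, 1, 4, 9, 14, 20, 26, 32, 35, 38

Work bottom-up. With no move the player to move loses. Otherwise the position is W if at least one move leads to an L position for the opponent, and L if every move leads to a W.
n=0: no move → L
n=1: no move → L
n=2: reaches L-position 0 → W
n=3: reaches L-position 0 → W
n=4: only reaches 2(W), 3(W), all W → L
n=5: reaches L-position 0 → W
n=6: reaches L-position 4 → W
n=7: reaches L-position 0 → W
n=8: reaches L-position 4 → W
n=9: only reaches 3(W), 6(W), 8(W), all W → L
n=10: reaches L-position 9 → W
n=11: reaches L-position 0 → W
n=12: reaches L-position 4 → W
n=13: reaches L-position 0 → W
n=14: only reaches 7(W), 12(W), 13(W), all W → L
n=15: reaches L-position 14 → W
n=16: reaches L-position 14 → W
n=17: reaches L-position 0 → W
n=18: reaches L-position 9 → W
n=19: reaches L-position 0 → W
n=20: only reaches 10(W), 15(W), 16(W), 18(W), 19(W), all W → L
n=21: reaches L-position 14 → W
n=22: reaches L-position 20 → W
n=23: reaches L-position 0 → W
n=24: reaches L-position 20 → W
n=25: reaches L-position 20 → W
n=26: only reaches 13(W), 24(W), 25(W), all W → L
n=27: reaches L-position 9 → W
n=28: reaches L-position 14 → W
n=29: reaches L-position 0 → W
n=30: reaches L-position 20 → W
n=31: reaches L-position 0 → W
n=32: only reaches 16(W), 24(W), 28(W), 30(W), 31(W), all W → L
n=33: reaches L-position 32 → W
n=34: reaches L-position 32 → W
n=35: only reaches 28(W), 30(W), 34(W), all W → L
n=36: reaches L-position 32 → W
n=37: reaches L-position 0 → W
n=38: only reaches 19(W), 36(W), 37(W), all W → L
Reading off the rows marked L gives the requested list; there are 10 such values of n.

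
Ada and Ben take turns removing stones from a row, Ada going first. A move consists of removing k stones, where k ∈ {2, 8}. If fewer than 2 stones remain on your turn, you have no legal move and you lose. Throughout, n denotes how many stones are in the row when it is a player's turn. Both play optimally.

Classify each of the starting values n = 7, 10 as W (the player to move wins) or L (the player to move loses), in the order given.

7: W, 10: L

Compute win/loss labels from the base case upward. A position with no move is L. Any other position is W if it can reach an L in one move, else L.
n=0: no move → L
n=1: no move → L
n=2: can move to 0, which is L ⇒ W
n=3: can move to 1, which is L ⇒ W
n=4: the only move is to 2(W), a W ⇒ L
n=5: the only move is to 3(W), a W ⇒ L
n=6: can move to 4, which is L ⇒ W
n=7: can move to 5, which is L ⇒ W
n=8: can move to 0, which is L ⇒ W
n=9: can move to 1, which is L ⇒ W
n=10: moves to 8(W), 2(W); every one is W ⇒ L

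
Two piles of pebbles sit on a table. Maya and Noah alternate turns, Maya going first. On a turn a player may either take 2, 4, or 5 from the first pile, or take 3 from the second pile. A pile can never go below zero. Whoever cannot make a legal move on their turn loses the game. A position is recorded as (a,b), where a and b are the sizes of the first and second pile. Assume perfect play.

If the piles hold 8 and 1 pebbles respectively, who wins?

Noah wins.

Positions with no move are L. A position that does have a move is losing for the player to move precisely when every available move leads to a winning position for the opponent. Fill in the labels:
No move ever increases a pile, so every position that can arise here has a ≤ 8 and b ≤ 1; it is enough to label the cells with 0 ≤ a ≤ 8 and 0 ≤ b ≤ 1.
Every move lowers a or b (never raises either), so fill the grid row by row in increasing a, and left to right within a row: each cell's successors are then already labelled.
      b=0  b=1
a=0:    L    L
a=1:    L    L
a=2:    W    W
a=3:    W    W
a=4:    W    W
a=5:    W    W
a=6:    W    W
a=7:    L    L
a=8:    L    L
Cells with no legal move (terminal, hence L): (0,0), (0,1), (1,0), (1,1).
The remaining L cells, each justified by listing all of its moves:
(7,0): →(5,0)(W), (3,0)(W), (2,0)(W) — all W, so L
(7,1): →(5,1)(W), (3,1)(W), (2,1)(W) — all W, so L
(8,0): →(6,0)(W), (4,0)(W), (3,0)(W) — all W, so L
(8,1): →(6,1)(W), (4,1)(W), (3,1)(W) — all W, so L
Every other cell has at least one move into one of the L cells above, so it is W.
The starting position (8,1) is L: whatever Maya does, the opponent receives a W position.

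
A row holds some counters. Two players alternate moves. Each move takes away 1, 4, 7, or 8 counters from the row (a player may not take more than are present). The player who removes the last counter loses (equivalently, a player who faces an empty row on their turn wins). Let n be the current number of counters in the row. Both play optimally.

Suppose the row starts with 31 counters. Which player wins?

The second player wins.

Classify positions by backward induction: terminal positions (no move available) are W. From any other position, the mover wins iff some move reaches an L.
n=0: no move; the opponent has just taken the last counter and therefore loses → W
n=1: →0(W) only, which is W, so L
n=2: →1(L), so W
n=3: →2(W) only, which is W, so L
n=4: →3(L), so W
n=5: →1(L), so W
n=6: →5(W), 2(W) — all W, so L
n=7: →6(L), so W
n=8: →1(L), so W
n=9: →1(L), so W
n=10: →6(L), so W
n=11: →3(L), so W
n=12: →11(W), 8(W), 5(W), 4(W) — all W, so L
n=13: →12(L), so W
n=14: →6(L), so W
n=15: →14(W), 11(W), 8(W), 7(W) — all W, so L
n=16: →15(L), so W
n=17: →16(W), 13(W), 10(W), 9(W) — all W, so L
n=18: →17(L), so W
n=19: →15(L), so W
n=20: →12(L), so W
n=21: →17(L), so W
n=22: →15(L), so W
n=23: →15(L), so W
n=24: →17(L), so W
n=25: →17(L), so W
n=26: →25(W), 22(W), 19(W), 18(W) — all W, so L
n=27: →26(L), so W
n=28: →27(W), 24(W), 21(W), 20(W) — all W, so L
n=29: →28(L), so W
n=30: →26(L), so W
n=31: →30(W), 27(W), 24(W), 23(W) — all W, so L
The starting position 31 is L: whatever the player to move does, the opponent receives a W position.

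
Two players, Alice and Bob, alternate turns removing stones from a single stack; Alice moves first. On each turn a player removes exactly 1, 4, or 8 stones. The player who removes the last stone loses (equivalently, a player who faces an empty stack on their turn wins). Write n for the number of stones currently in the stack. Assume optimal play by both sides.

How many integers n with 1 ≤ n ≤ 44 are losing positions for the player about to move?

Positions with no move are W. A position that does have a move is losing for the player to move precisely when every available move leads to a winning position for the opponent. Fill in the labels:
n=0: no move; the opponent has just taken the last stone and therefore loses → W
n=1: →0(W) only, which is W, so L
n=2: →1(L), so W
n=3: →2(W) only, which is W, so L
n=4: →3(L), so W
n=5: →1(L), so W
n=6: →5(W), 2(W) — all W, so L
n=7: →6(L), so W
n=8: →7(W), 4(W), 0(W) — all W, so L
n=9: →8(L), so W
n=10: →6(L), so W
n=11: →3(L), so W
n=12: →8(L), so W
n=13: →12(W), 9(W), 5(W) — all W, so L
n=14: →13(L), so W
n=15: →14(W), 11(W), 7(W) — all W, so L
n=16: →15(L), so W
n=17: →13(L), so W
n=18: →17(W), 14(W), 10(W) — all W, so L
n=19: →18(L), so W
n=20: →19(W), 16(W), 12(W) — all W, so L
n=21: →20(L), so W
n=22: →18(L), so W
n=23: →15(L), so W
n=24: →20(L), so W
n=25: →24(W), 21(W), 17(W) — all W, so L
n=26: →25(L), so W
n=27: →26(W), 23(W), 19(W) — all W, so L
n=28: →27(L), so W
n=29: →25(L), so W
n=30: →29(W), 26(W), 22(W) — all W, so L
n=31: →30(L), so W
n=32: →31(W), 28(W), 24(W) — all W, so L
n=33: →32(L), so W
n=34: →30(L), so W
n=35: →27(L), so W
n=36: →32(L), so W
n=37: →36(W), 33(W), 29(W) — all W, so L
n=38: →37(L), so W
n=39: →38(W), 35(W), 31(W) — all W, so L
n=40: →39(L), so W
n=41: →37(L), so W
n=42: →41(W), 38(W), 34(W) — all W, so L
n=43: →42(L), so W
n=44: →43(W), 40(W), 36(W) — all W, so L
L entries with 1 ≤ n ≤ 44 (the range starts at n=1): n = 1, 3, 6, 8, 13, 15, 18, 20, 25, 27, 30, 32, 37, 39, 42, 44; that makes 16.

16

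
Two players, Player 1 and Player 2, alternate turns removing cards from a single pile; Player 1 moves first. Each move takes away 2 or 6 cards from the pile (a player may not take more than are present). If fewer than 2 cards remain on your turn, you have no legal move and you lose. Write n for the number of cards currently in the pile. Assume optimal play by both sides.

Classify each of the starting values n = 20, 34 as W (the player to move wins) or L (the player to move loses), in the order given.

20: L, 34: W

Label each position W (a win for the player to move) or L (a loss). A position with no legal move is L; any other position is W exactly when some move reaches an L, and L when every move reaches a W.
n=0: no move → L
n=1: no move → L
n=2: can move to 0, which is L ⇒ W
n=3: can move to 1, which is L ⇒ W
n=4: the only move is to 2(W), a W ⇒ L
n=5: the only move is to 3(W), a W ⇒ L
n=6: can move to 4, which is L ⇒ W
n=7: can move to 5, which is L ⇒ W
n=8: moves to 6(W), 2(W); every one is W ⇒ L
n=9: moves to 7(W), 3(W); every one is W ⇒ L
n=10: can move to 8, which is L ⇒ W
n=11: can move to 9, which is L ⇒ W
n=12: moves to 10(W), 6(W); every one is W ⇒ L
n=13: moves to 11(W), 7(W); every one is W ⇒ L
n=14: can move to 12, which is L ⇒ W
n=15: can move to 13, which is L ⇒ W
n=16: moves to 14(W), 10(W); every one is W ⇒ L
n=17: moves to 15(W), 11(W); every one is W ⇒ L
n=18: can move to 16, which is L ⇒ W
n=19: can move to 17, which is L ⇒ W
n=20: moves to 18(W), 14(W); every one is W ⇒ L
n=21: moves to 19(W), 15(W); every one is W ⇒ L
n=22: can move to 20, which is L ⇒ W
n=23: can move to 21, which is L ⇒ W
n=24: moves to 22(W), 18(W); every one is W ⇒ L
n=25: moves to 23(W), 19(W); every one is W ⇒ L
n=26: can move to 24, which is L ⇒ W
n=27: can move to 25, which is L ⇒ W
n=28: moves to 26(W), 22(W); every one is W ⇒ L
n=29: moves to 27(W), 23(W); every one is W ⇒ L
n=30: can move to 28, which is L ⇒ W
n=31: can move to 29, which is L ⇒ W
n=32: moves to 30(W), 26(W); every one is W ⇒ L
n=33: moves to 31(W), 27(W); every one is W ⇒ L
n=34: can move to 32, which is L ⇒ W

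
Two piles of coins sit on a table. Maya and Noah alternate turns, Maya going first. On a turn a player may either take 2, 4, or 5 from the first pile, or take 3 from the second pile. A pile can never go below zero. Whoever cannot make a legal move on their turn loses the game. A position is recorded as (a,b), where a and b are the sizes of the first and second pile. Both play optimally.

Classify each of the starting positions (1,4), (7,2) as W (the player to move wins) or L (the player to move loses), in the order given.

(1,4): W, (7,2): L

Classify positions by backward induction: terminal positions (no move available) are L. From any other position, the mover wins iff some move reaches an L.
No move ever increases a pile, so every position that can arise here has a ≤ 7 and b ≤ 4; it is enough to label the cells with 0 ≤ a ≤ 7 and 0 ≤ b ≤ 4.
Every move lowers a or b (never raises either), so fill the grid row by row in increasing a, and left to right within a row: each cell's successors are then already labelled.
      b=0  b=1  b=2  b=3  b=4
a=0:    L    L    L    W    W
a=1:    L    L    L    W    W
a=2:    W    W    W    L    L
a=3:    W    W    W    L    L
a=4:    W    W    W    W    W
a=5:    W    W    W    W    W
a=6:    W    W    W    W    W
a=7:    L    L    L    W    W
Cells with no legal move (terminal, hence L): (0,0), (0,1), (0,2), (1,0), (1,1), (1,2).
The remaining L cells, each justified by listing all of its moves:
(2,3): L (options (0,3)(W), (2,0)(W) are all W)
(2,4): L (options (0,4)(W), (2,1)(W) are all W)
(3,3): L (options (1,3)(W), (3,0)(W) are all W)
(3,4): L (options (1,4)(W), (3,1)(W) are all W)
(7,0): L (options (5,0)(W), (3,0)(W), (2,0)(W) are all W)
(7,1): L (options (5,1)(W), (3,1)(W), (2,1)(W) are all W)
(7,2): L (options (5,2)(W), (3,2)(W), (2,2)(W) are all W)
Every other cell has at least one move into one of the L cells above, so it is W.
(1,4): the move to (1,1) reaches an L cell, so W
(7,2): one of the L cells justified above, so L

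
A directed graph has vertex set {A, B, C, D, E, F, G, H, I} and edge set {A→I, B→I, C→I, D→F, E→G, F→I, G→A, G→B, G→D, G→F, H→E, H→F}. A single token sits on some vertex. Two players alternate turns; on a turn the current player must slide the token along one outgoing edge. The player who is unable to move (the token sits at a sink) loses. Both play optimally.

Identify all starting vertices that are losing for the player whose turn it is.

D, E, I

Label each position W (a win for the player to move) or L (a loss). A position with no legal move is L; any other position is W exactly when some move reaches an L, and L when every move reaches a W.
Every edge goes from a vertex to one that appears earlier in the order I, A, F, D, C, B, G, E, H, so processing vertices in that order labels each vertex after all of its successors.
I: no outgoing edge → L
A: can move to I, which is L ⇒ W
F: can move to I, which is L ⇒ W
D: the only move is to F(W), a W ⇒ L
C: can move to I, which is L ⇒ W
B: can move to I, which is L ⇒ W
G: can move to D, which is L ⇒ W
E: the only move is to G(W), a W ⇒ L
H: can move to E, which is L ⇒ W
The losing starting vertices are exactly the entries labelled L in this table (3 of them).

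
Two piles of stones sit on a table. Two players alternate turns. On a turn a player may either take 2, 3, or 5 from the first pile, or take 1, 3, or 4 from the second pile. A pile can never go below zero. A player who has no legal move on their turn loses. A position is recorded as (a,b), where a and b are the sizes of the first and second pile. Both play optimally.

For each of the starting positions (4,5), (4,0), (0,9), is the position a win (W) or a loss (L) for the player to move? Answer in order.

(4,5): W, (4,0): W, (0,9): L

Use the standard recursion: the mover loses at a terminal position; elsewhere, the mover wins exactly when some move hands the opponent an L position.
No move ever increases a pile, so every position that can arise here has a ≤ 4 and b ≤ 9; it is enough to label the cells with 0 ≤ a ≤ 4 and 0 ≤ b ≤ 9.
Every move lowers a or b (never raises either), so fill the grid row by row in increasing a, and left to right within a row: each cell's successors are then already labelled.
      b=0  b=1  b=2  b=3  b=4  b=5  b=6  b=7  b=8  b=9
a=0:    L    W    L    W    W    W    W    L    W    L
a=1:    L    W    L    W    W    W    W    L    W    L
a=2:    W    L    W    L    W    W    W    W    L    W
a=3:    W    L    W    L    W    W    W    W    L    W
a=4:    W    W    W    W    L    W    L    W    W    W
Cells with no legal move (terminal, hence L): (0,0), (1,0).
The remaining L cells, each justified by listing all of its moves:
(0,2): L (sole option (0,1)(W) is W)
(0,7): L (options (0,6)(W), (0,4)(W), (0,3)(W) are all W)
(0,9): L (options (0,8)(W), (0,6)(W), (0,5)(W) are all W)
(1,2): L (sole option (1,1)(W) is W)
(1,7): L (options (1,6)(W), (1,4)(W), (1,3)(W) are all W)
(1,9): L (options (1,8)(W), (1,6)(W), (1,5)(W) are all W)
(2,1): L (options (0,1)(W), (2,0)(W) are all W)
(2,3): L (options (0,3)(W), (2,2)(W), (2,0)(W) are all W)
(2,8): L (options (0,8)(W), (2,7)(W), (2,5)(W), (2,4)(W) are all W)
(3,1): L (options (1,1)(W), (0,1)(W), (3,0)(W) are all W)
(3,3): L (options (1,3)(W), (0,3)(W), (3,2)(W), (3,0)(W) are all W)
(3,8): L (options (1,8)(W), (0,8)(W), (3,7)(W), (3,5)(W), (3,4)(W) are all W)
(4,4): L (options (2,4)(W), (1,4)(W), (4,3)(W), (4,1)(W), (4,0)(W) are all W)
(4,6): L (options (2,6)(W), (1,6)(W), (4,5)(W), (4,3)(W), (4,2)(W) are all W)
Every other cell has at least one move into one of the L cells above, so it is W.
(4,5): the move to (4,4) reaches an L cell, so W
(4,0): the move to (1,0) reaches an L cell, so W
(0,9): one of the L cells justified above, so L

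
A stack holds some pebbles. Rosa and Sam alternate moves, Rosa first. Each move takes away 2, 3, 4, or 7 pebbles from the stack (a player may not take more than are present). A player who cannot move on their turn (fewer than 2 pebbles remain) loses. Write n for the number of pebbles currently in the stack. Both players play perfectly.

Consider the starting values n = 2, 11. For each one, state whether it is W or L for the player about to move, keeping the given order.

Build the W/L table. Terminal = L. A non-terminal position is W if it has a move to some L; otherwise it is L.
n=0: no move → L
n=1: no move → L
n=2: reaches L-position 0 → W
n=3: reaches L-position 1 → W
n=4: reaches L-position 1 → W
n=5: reaches L-position 1 → W
n=6: only reaches 4(W), 3(W), 2(W), all W → L
n=7: reaches L-position 0 → W
n=8: reaches L-position 6 → W
n=9: reaches L-position 6 → W
n=10: reaches L-position 6 → W
n=11: only reaches 9(W), 8(W), 7(W), 4(W), all W → L

2: W, 11: L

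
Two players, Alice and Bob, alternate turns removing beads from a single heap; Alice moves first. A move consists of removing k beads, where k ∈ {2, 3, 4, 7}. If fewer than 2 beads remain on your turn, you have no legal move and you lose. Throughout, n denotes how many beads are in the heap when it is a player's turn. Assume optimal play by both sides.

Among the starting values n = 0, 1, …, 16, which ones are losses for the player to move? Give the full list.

Positions with no move are L. A position that does have a move is losing for the player to move precisely when every available move leads to a winning position for the opponent. Fill in the labels:
n=0: no move → L
n=1: no move → L
n=2: →0(L), so W
n=3: →1(L), so W
n=4: →1(L), so W
n=5: →1(L), so W
n=6: →4(W), 3(W), 2(W) — all W, so L
n=7: →0(L), so W
n=8: →6(L), so W
n=9: →6(L), so W
n=10: →6(L), so W
n=11: →9(W), 8(W), 7(W), 4(W) — all W, so L
n=12: →10(W), 9(W), 8(W), 5(W) — all W, so L
n=13: →11(L), so W
n=14: →12(L), so W
n=15: →12(L), so W
n=16: →12(L), so W
Reading off the rows marked L gives the requested list; there are 5 such values of n.

0, 1, 6, 11, 12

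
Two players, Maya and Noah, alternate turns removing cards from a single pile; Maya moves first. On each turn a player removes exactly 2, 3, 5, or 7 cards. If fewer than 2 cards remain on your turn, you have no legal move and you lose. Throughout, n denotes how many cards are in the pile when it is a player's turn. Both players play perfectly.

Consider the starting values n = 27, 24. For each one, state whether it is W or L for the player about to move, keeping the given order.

Positions with no move are L. A position that does have a move is losing for the player to move precisely when every available move leads to a winning position for the opponent. Fill in the labels:
n=0: no move → L
n=1: no move → L
n=2: W (go to 0, an L position)
n=3: W (go to 1, an L position)
n=4: W (go to 1, an L position)
n=5: W (go to 0, an L position)
n=6: W (go to 1, an L position)
n=7: W (go to 0, an L position)
n=8: W (go to 1, an L position)
n=9: L (options 7(W), 6(W), 4(W), 2(W) are all W)
n=10: L (options 8(W), 7(W), 5(W), 3(W) are all W)
n=11: W (go to 9, an L position)
n=12: W (go to 10, an L position)
n=13: W (go to 10, an L position)
n=14: W (go to 9, an L position)
n=15: W (go to 10, an L position)
n=16: W (go to 9, an L position)
n=17: W (go to 10, an L position)
n=18: L (options 16(W), 15(W), 13(W), 11(W) are all W)
n=19: L (options 17(W), 16(W), 14(W), 12(W) are all W)
n=20: W (go to 18, an L position)
n=21: W (go to 19, an L position)
n=22: W (go to 19, an L position)
n=23: W (go to 18, an L position)
n=24: W (go to 19, an L position)
n=25: W (go to 18, an L position)
n=26: W (go to 19, an L position)
n=27: L (options 25(W), 24(W), 22(W), 20(W) are all W)

27: L, 24: W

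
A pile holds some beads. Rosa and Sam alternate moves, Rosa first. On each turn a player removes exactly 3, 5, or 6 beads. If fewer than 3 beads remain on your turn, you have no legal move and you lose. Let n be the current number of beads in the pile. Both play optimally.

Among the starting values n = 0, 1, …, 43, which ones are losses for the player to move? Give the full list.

Work bottom-up. With no move the player to move loses. Otherwise the position is W if at least one move leads to an L position for the opponent, and L if every move leads to a W.
n=0: no move → L
n=1: no move → L
n=2: no move → L
n=3: reaches L-position 0 → W
n=4: reaches L-position 1 → W
n=5: reaches L-position 2 → W
n=6: reaches L-position 1 → W
n=7: reaches L-position 2 → W
n=8: reaches L-position 2 → W
n=9: only reaches 6(W), 4(W), 3(W), all W → L
n=10: only reaches 7(W), 5(W), 4(W), all W → L
n=11: only reaches 8(W), 6(W), 5(W), all W → L
n=12: reaches L-position 9 → W
n=13: reaches L-position 10 → W
n=14: reaches L-position 11 → W
n=15: reaches L-position 10 → W
n=16: reaches L-position 11 → W
n=17: reaches L-position 11 → W
n=18: only reaches 15(W), 13(W), 12(W), all W → L
n=19: only reaches 16(W), 14(W), 13(W), all W → L
n=20: only reaches 17(W), 15(W), 14(W), all W → L
n=21: reaches L-position 18 → W
n=22: reaches L-position 19 → W
n=23: reaches L-position 20 → W
n=24: reaches L-position 19 → W
n=25: reaches L-position 20 → W
n=26: reaches L-position 20 → W
n=27: only reaches 24(W), 22(W), 21(W), all W → L
n=28: only reaches 25(W), 23(W), 22(W), all W → L
n=29: only reaches 26(W), 24(W), 23(W), all W → L
n=30: reaches L-position 27 → W
n=31: reaches L-position 28 → W
n=32: reaches L-position 29 → W
n=33: reaches L-position 28 → W
n=34: reaches L-position 29 → W
n=35: reaches L-position 29 → W
n=36: only reaches 33(W), 31(W), 30(W), all W → L
n=37: only reaches 34(W), 32(W), 31(W), all W → L
n=38: only reaches 35(W), 33(W), 32(W), all W → L
n=39: reaches L-position 36 → W
n=40: reaches L-position 37 → W
n=41: reaches L-position 38 → W
n=42: reaches L-position 37 → W
n=43: reaches L-position 38 → W
Reading off the rows marked L gives the requested list; there are 15 such values of n.

0, 1, 2, 9, 10, 11, 18, 19, 20, 27, 28, 29, 36, 37, 38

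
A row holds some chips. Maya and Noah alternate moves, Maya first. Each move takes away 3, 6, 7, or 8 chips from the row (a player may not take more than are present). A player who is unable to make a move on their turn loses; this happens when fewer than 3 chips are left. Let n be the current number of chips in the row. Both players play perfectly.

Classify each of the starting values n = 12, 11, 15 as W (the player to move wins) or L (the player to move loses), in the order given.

12: L, 11: L, 15: W

Work bottom-up. With no move the player to move loses. Otherwise the position is W if at least one move leads to an L position for the opponent, and L if every move leads to a W.
n=0: no move → L
n=1: no move → L
n=2: no move → L
n=3: can move to 0, which is L ⇒ W
n=4: can move to 1, which is L ⇒ W
n=5: can move to 2, which is L ⇒ W
n=6: can move to 0, which is L ⇒ W
n=7: can move to 1, which is L ⇒ W
n=8: can move to 2, which is L ⇒ W
n=9: can move to 2, which is L ⇒ W
n=10: can move to 2, which is L ⇒ W
n=11: moves to 8(W), 5(W), 4(W), 3(W); every one is W ⇒ L
n=12: moves to 9(W), 6(W), 5(W), 4(W); every one is W ⇒ L
n=13: moves to 10(W), 7(W), 6(W), 5(W); every one is W ⇒ L
n=14: can move to 11, which is L ⇒ W
n=15: can move to 12, which is L ⇒ W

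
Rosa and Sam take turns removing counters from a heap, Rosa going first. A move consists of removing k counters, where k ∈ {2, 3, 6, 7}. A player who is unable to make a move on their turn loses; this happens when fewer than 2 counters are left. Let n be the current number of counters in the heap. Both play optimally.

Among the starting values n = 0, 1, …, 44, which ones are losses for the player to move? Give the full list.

Compute win/loss labels from the base case upward. A position with no move is L. Any other position is W if it can reach an L in one move, else L.
n=0: no move → L
n=1: no move → L
n=2: can move to 0, which is L ⇒ W
n=3: can move to 1, which is L ⇒ W
n=4: can move to 1, which is L ⇒ W
n=5: moves to 3(W), 2(W); every one is W ⇒ L
n=6: can move to 0, which is L ⇒ W
n=7: can move to 5, which is L ⇒ W
n=8: can move to 5, which is L ⇒ W
n=9: moves to 7(W), 6(W), 3(W), 2(W); every one is W ⇒ L
n=10: moves to 8(W), 7(W), 4(W), 3(W); every one is W ⇒ L
n=11: can move to 9, which is L ⇒ W
n=12: can move to 10, which is L ⇒ W
n=13: can move to 10, which is L ⇒ W
n=14: moves to 12(W), 11(W), 8(W), 7(W); every one is W ⇒ L
n=15: can move to 9, which is L ⇒ W
n=16: can move to 14, which is L ⇒ W
n=17: can move to 14, which is L ⇒ W
n=18: moves to 16(W), 15(W), 12(W), 11(W); every one is W ⇒ L
n=19: moves to 17(W), 16(W), 13(W), 12(W); every one is W ⇒ L
n=20: can move to 18, which is L ⇒ W
n=21: can move to 19, which is L ⇒ W
n=22: can move to 19, which is L ⇒ W
n=23: moves to 21(W), 20(W), 17(W), 16(W); every one is W ⇒ L
n=24: can move to 18, which is L ⇒ W
n=25: can move to 23, which is L ⇒ W
n=26: can move to 23, which is L ⇒ W
n=27: moves to 25(W), 24(W), 21(W), 20(W); every one is W ⇒ L
n=28: moves to 26(W), 25(W), 22(W), 21(W); every one is W ⇒ L
n=29: can move to 27, which is L ⇒ W
n=30: can move to 28, which is L ⇒ W
n=31: can move to 28, which is L ⇒ W
n=32: moves to 30(W), 29(W), 26(W), 25(W); every one is W ⇒ L
n=33: can move to 27, which is L ⇒ W
n=34: can move to 32, which is L ⇒ W
n=35: can move to 32, which is L ⇒ W
n=36: moves to 34(W), 33(W), 30(W), 29(W); every one is W ⇒ L
n=37: moves to 35(W), 34(W), 31(W), 30(W); every one is W ⇒ L
n=38: can move to 36, which is L ⇒ W
n=39: can move to 37, which is L ⇒ W
n=40: can move to 37, which is L ⇒ W
n=41: moves to 39(W), 38(W), 35(W), 34(W); every one is W ⇒ L
n=42: can move to 36, which is L ⇒ W
n=43: can move to 41, which is L ⇒ W
n=44: can move to 41, which is L ⇒ W
The losing starting values of n are exactly the entries labelled L in this table (15 of them).

0, 1, 5, 9, 10, 14, 18, 19, 23, 27, 28, 32, 36, 37, 41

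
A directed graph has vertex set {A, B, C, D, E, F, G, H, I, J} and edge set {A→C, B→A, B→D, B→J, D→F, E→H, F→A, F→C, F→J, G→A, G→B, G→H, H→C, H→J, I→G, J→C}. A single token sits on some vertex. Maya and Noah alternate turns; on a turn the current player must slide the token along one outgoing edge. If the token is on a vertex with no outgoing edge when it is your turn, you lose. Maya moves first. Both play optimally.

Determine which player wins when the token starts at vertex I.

Compute win/loss labels from the base case upward. A position with no move is L. Any other position is W if it can reach an L in one move, else L.
Every edge goes from a vertex to one that appears earlier in the order C, A, J, F, H, D, B, E, G, I, so processing vertices in that order labels each vertex after all of its successors.
C: no outgoing edge → L
A: W (go to C, an L position)
J: W (go to C, an L position)
F: W (go to C, an L position)
H: W (go to C, an L position)
D: L (sole option F(W) is W)
B: W (go to D, an L position)
E: L (sole option H(W) is W)
G: L (options B(W), H(W), A(W) are all W)
I: W (go to G, an L position)
The starting position I is W: Maya should move to G, handing over an L position.

Maya wins.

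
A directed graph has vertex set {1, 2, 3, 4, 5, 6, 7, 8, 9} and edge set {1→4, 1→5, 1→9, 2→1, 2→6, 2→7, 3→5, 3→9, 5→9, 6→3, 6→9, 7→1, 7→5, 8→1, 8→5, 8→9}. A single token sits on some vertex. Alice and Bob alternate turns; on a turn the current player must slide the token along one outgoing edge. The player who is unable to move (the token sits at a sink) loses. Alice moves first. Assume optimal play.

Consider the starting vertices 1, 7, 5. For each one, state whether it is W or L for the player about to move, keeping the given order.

1: W, 7: L, 5: W

Work bottom-up. With no move the player to move loses. Otherwise the position is W if at least one move leads to an L position for the opponent, and L if every move leads to a W.
Every edge goes from a vertex to one that appears earlier in the order 9, 4, 5, 1, 3, 6, 8, 7, 2, so processing vertices in that order labels each vertex after all of its successors.
9: no outgoing edge → L
4: no outgoing edge → L
5: can move to 9, which is L ⇒ W
1: can move to 4, which is L ⇒ W
3: can move to 9, which is L ⇒ W
6: can move to 9, which is L ⇒ W
8: can move to 9, which is L ⇒ W
7: moves to 1(W), 5(W); every one is W ⇒ L
2: can move to 7, which is L ⇒ W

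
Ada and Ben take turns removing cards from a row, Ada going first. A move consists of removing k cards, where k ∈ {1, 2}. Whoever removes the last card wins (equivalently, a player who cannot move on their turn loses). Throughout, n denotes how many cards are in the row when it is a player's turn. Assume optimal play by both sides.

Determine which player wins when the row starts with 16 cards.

Positions with no move are L. A position that does have a move is losing for the player to move precisely when every available move leads to a winning position for the opponent. Fill in the labels:
n=0: no move → L
n=1: reaches L-position 0 → W
n=2: reaches L-position 0 → W
n=3: only reaches 2(W), 1(W), all W → L
n=4: reaches L-position 3 → W
n=5: reaches L-position 3 → W
n=6: only reaches 5(W), 4(W), all W → L
n=7: reaches L-position 6 → W
n=8: reaches L-position 6 → W
n=9: only reaches 8(W), 7(W), all W → L
n=10: reaches L-position 9 → W
n=11: reaches L-position 9 → W
n=12: only reaches 11(W), 10(W), all W → L
n=13: reaches L-position 12 → W
n=14: reaches L-position 12 → W
n=15: only reaches 14(W), 13(W), all W → L
n=16: reaches L-position 15 → W
The starting position 16 is W: Ada should remove 1, leaving 15, handing over an L position.

Ada wins.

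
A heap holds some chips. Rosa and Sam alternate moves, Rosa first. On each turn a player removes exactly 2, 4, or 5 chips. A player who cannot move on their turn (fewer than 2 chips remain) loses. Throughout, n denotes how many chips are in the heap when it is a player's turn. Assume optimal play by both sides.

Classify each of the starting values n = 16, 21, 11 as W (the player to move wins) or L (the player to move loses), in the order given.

16: W, 21: L, 11: W

Compute win/loss labels from the base case upward. A position with no move is L. Any other position is W if it can reach an L in one move, else L.
n=0: no move → L
n=1: no move → L
n=2: reaches L-position 0 → W
n=3: reaches L-position 1 → W
n=4: reaches L-position 0 → W
n=5: reaches L-position 1 → W
n=6: reaches L-position 1 → W
n=7: only reaches 5(W), 3(W), 2(W), all W → L
n=8: only reaches 6(W), 4(W), 3(W), all W → L
n=9: reaches L-position 7 → W
n=10: reaches L-position 8 → W
n=11: reaches L-position 7 → W
n=12: reaches L-position 8 → W
n=13: reaches L-position 8 → W
n=14: only reaches 12(W), 10(W), 9(W), all W → L
n=15: only reaches 13(W), 11(W), 10(W), all W → L
n=16: reaches L-position 14 → W
n=17: reaches L-position 15 → W
n=18: reaches L-position 14 → W
n=19: reaches L-position 15 → W
n=20: reaches L-position 15 → W
n=21: only reaches 19(W), 17(W), 16(W), all W → L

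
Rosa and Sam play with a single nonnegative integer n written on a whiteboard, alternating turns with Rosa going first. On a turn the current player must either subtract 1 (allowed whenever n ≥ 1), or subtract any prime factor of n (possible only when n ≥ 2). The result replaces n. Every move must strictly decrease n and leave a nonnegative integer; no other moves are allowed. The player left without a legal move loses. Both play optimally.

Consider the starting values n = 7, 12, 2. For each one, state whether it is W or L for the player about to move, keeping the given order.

Build the W/L table. Terminal = L. A non-terminal position is W if it has a move to some L; otherwise it is L.
n=0: no move → L
n=1: reaches L-position 0 → W
n=2: reaches L-position 0 → W
n=3: reaches L-position 0 → W
n=4: only reaches 2(W), 3(W), all W → L
n=5: reaches L-position 0 → W
n=6: reaches L-position 4 → W
n=7: reaches L-position 0 → W
n=8: only reaches 6(W), 7(W), all W → L
n=9: reaches L-position 8 → W
n=10: reaches L-position 8 → W
n=11: reaches L-position 0 → W
n=12: only reaches 9(W), 10(W), 11(W), all W → L

7: W, 12: L, 2: W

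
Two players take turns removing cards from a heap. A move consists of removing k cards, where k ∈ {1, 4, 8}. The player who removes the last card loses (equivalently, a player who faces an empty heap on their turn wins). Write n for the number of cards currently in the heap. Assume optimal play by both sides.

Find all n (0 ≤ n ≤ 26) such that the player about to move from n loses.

Build the W/L table. Terminal = W. A non-terminal position is W if it has a move to some L; otherwise it is L.
n=0: no move; the opponent has just taken the last card and therefore loses → W
n=1: only reaches 0(W), which is W → L
n=2: reaches L-position 1 → W
n=3: only reaches 2(W), which is W → L
n=4: reaches L-position 3 → W
n=5: reaches L-position 1 → W
n=6: only reaches 5(W), 2(W), all W → L
n=7: reaches L-position 6 → W
n=8: only reaches 7(W), 4(W), 0(W), all W → L
n=9: reaches L-position 8 → W
n=10: reaches L-position 6 → W
n=11: reaches L-position 3 → W
n=12: reaches L-position 8 → W
n=13: only reaches 12(W), 9(W), 5(W), all W → L
n=14: reaches L-position 13 → W
n=15: only reaches 14(W), 11(W), 7(W), all W → L
n=16: reaches L-position 15 → W
n=17: reaches L-position 13 → W
n=18: only reaches 17(W), 14(W), 10(W), all W → L
n=19: reaches L-position 18 → W
n=20: only reaches 19(W), 16(W), 12(W), all W → L
n=21: reaches L-position 20 → W
n=22: reaches L-position 18 → W
n=23: reaches L-position 15 → W
n=24: reaches L-position 20 → W
n=25: only reaches 24(W), 21(W), 17(W), all W → L
n=26: reaches L-position 25 → W
Reading off the rows marked L gives the requested list; there are 9 such values of n.

1, 3, 6, 8, 13, 15, 18, 20, 25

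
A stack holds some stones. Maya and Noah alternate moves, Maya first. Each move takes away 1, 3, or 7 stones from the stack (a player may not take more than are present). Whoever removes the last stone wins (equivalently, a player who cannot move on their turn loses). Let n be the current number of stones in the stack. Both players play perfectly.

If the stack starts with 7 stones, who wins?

Classify positions by backward induction: terminal positions (no move available) are L. From any other position, the mover wins iff some move reaches an L.
n=0: no move → L
n=1: can move to 0, which is L ⇒ W
n=2: the only move is to 1(W), a W ⇒ L
n=3: can move to 2, which is L ⇒ W
n=4: moves to 3(W), 1(W); every one is W ⇒ L
n=5: can move to 4, which is L ⇒ W
n=6: moves to 5(W), 3(W); every one is W ⇒ L
n=7: can move to 6, which is L ⇒ W
The starting position 7 is W: Maya should remove 1, leaving 6, handing over an L position.

Maya wins.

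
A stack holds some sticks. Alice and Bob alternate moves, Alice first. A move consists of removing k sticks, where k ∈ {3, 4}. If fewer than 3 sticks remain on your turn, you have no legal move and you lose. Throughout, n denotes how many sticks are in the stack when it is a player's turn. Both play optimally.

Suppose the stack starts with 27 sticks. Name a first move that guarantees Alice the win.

Remove 4, leaving 23.

Use the standard recursion: the mover loses at a terminal position; elsewhere, the mover wins exactly when some move hands the opponent an L position.
n=0: no move → L
n=1: no move → L
n=2: no move → L
n=3: W (go to 0, an L position)
n=4: W (go to 1, an L position)
n=5: W (go to 2, an L position)
n=6: W (go to 2, an L position)
n=7: L (options 4(W), 3(W) are all W)
n=8: L (options 5(W), 4(W) are all W)
n=9: L (options 6(W), 5(W) are all W)
n=10: W (go to 7, an L position)
n=11: W (go to 8, an L position)
n=12: W (go to 9, an L position)
n=13: W (go to 9, an L position)
n=14: L (options 11(W), 10(W) are all W)
n=15: L (options 12(W), 11(W) are all W)
n=16: L (options 13(W), 12(W) are all W)
n=17: W (go to 14, an L position)
n=18: W (go to 15, an L position)
n=19: W (go to 16, an L position)
n=20: W (go to 16, an L position)
n=21: L (options 18(W), 17(W) are all W)
n=22: L (options 19(W), 18(W) are all W)
n=23: L (options 20(W), 19(W) are all W)
n=24: W (go to 21, an L position)
n=25: W (go to 22, an L position)
n=26: W (go to 23, an L position)
n=27: W (go to 23, an L position)
From 27, the L positions reachable in one move are: 23.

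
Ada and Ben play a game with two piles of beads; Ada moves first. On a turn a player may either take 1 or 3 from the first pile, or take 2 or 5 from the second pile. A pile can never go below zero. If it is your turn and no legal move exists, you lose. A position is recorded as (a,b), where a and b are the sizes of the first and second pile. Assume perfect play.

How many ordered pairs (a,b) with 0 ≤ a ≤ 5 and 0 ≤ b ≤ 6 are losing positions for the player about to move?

Label each position W (a win for the player to move) or L (a loss). A position with no legal move is L; any other position is W exactly when some move reaches an L, and L when every move reaches a W.
Every move lowers a or b (never raises either), so fill the grid row by row in increasing a, and left to right within a row: each cell's successors are then already labelled.
      b=0  b=1  b=2  b=3  b=4  b=5  b=6
a=0:    L    L    W    W    L    W    W
a=1:    W    W    L    L    W    W    L
a=2:    L    L    W    W    L    W    W
a=3:    W    W    L    L    W    W    L
a=4:    L    L    W    W    L    W    W
a=5:    W    W    L    L    W    W    L
Cells with no legal move (terminal, hence L): (0,0), (0,1).
The remaining L cells, each justified by listing all of its moves:
(0,4): the only move is to (0,2)(W), a W ⇒ L
(1,2): moves to (0,2)(W), (1,0)(W); every one is W ⇒ L
(1,3): moves to (0,3)(W), (1,1)(W); every one is W ⇒ L
(1,6): moves to (0,6)(W), (1,4)(W), (1,1)(W); every one is W ⇒ L
(2,0): the only move is to (1,0)(W), a W ⇒ L
(2,1): the only move is to (1,1)(W), a W ⇒ L
(2,4): moves to (1,4)(W), (2,2)(W); every one is W ⇒ L
(3,2): moves to (2,2)(W), (0,2)(W), (3,0)(W); every one is W ⇒ L
(3,3): moves to (2,3)(W), (0,3)(W), (3,1)(W); every one is W ⇒ L
(3,6): moves to (2,6)(W), (0,6)(W), (3,4)(W), (3,1)(W); every one is W ⇒ L
(4,0): moves to (3,0)(W), (1,0)(W); every one is W ⇒ L
(4,1): moves to (3,1)(W), (1,1)(W); every one is W ⇒ L
(4,4): moves to (3,4)(W), (1,4)(W), (4,2)(W); every one is W ⇒ L
(5,2): moves to (4,2)(W), (2,2)(W), (5,0)(W); every one is W ⇒ L
(5,3): moves to (4,3)(W), (2,3)(W), (5,1)(W); every one is W ⇒ L
(5,6): moves to (4,6)(W), (2,6)(W), (5,4)(W), (5,1)(W); every one is W ⇒ L
Every other cell has at least one move into one of the L cells above, so it is W.
L cells per row: a=0: 3, a=1: 3, a=2: 3, a=3: 3, a=4: 3, a=5: 3; total 18.

18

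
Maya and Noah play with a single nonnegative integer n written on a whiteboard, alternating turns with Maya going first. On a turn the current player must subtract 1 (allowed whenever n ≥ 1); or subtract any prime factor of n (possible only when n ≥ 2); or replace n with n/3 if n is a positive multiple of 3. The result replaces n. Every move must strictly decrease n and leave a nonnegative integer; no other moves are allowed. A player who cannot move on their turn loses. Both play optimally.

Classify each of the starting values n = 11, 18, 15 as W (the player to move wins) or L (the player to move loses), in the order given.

Compute win/loss labels from the base case upward. A position with no move is L. Any other position is W if it can reach an L in one move, else L.
n=0: no move → L
n=1: →0(L), so W
n=2: →0(L), so W
n=3: →0(L), so W
n=4: →2(W), 3(W) — all W, so L
n=5: →0(L), so W
n=6: →4(L), so W
n=7: →0(L), so W
n=8: →6(W), 7(W) — all W, so L
n=9: →8(L), so W
n=10: →8(L), so W
n=11: →0(L), so W
n=12: →4(L), so W
n=13: →0(L), so W
n=14: →7(W), 12(W), 13(W) — all W, so L
n=15: →14(L), so W
n=16: →14(L), so W
n=17: →0(L), so W
n=18: →6(W), 15(W), 16(W), 17(W) — all W, so L

11: W, 18: L, 15: W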